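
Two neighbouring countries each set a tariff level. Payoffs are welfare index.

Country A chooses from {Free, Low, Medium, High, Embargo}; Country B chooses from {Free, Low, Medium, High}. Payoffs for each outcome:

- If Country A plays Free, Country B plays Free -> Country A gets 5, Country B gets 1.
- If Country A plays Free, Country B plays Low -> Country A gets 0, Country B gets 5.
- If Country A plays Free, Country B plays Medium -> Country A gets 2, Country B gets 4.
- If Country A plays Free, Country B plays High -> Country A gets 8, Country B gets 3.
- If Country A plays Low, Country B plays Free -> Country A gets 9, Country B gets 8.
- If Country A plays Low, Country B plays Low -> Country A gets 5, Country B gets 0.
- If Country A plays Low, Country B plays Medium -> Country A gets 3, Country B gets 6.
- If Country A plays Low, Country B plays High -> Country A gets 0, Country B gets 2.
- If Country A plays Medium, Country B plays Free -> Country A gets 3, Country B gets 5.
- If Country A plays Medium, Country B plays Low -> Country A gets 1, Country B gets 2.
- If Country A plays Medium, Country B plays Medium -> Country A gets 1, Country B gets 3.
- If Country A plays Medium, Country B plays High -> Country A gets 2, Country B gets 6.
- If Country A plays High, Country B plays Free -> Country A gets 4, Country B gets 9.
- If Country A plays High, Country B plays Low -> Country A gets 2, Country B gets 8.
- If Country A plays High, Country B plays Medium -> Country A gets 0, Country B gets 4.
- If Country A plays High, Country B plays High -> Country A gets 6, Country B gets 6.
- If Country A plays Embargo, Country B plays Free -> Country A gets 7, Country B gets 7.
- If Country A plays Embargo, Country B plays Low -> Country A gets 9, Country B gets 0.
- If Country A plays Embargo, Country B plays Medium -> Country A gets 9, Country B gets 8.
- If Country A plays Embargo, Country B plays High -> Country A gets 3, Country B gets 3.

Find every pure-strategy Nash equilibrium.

The pure Nash equilibria are (Low, Free); (Embargo, Medium).

Country A against Free: payoffs 5, 9, 3, 4, 7 → best response Low.
Country A against Low: payoffs 0, 5, 1, 2, 9 → best response Embargo.
Country A against Medium: payoffs 2, 3, 1, 0, 9 → best response Embargo.
Country A against High: payoffs 8, 0, 2, 6, 3 → best response Free.
Country B against Free: payoffs 1, 5, 4, 3 → best response Low.
Country B against Low: payoffs 8, 0, 6, 2 → best response Free.
Country B against Medium: payoffs 5, 2, 3, 6 → best response High.
Country B against High: payoffs 9, 8, 4, 6 → best response Free.
Country B against Embargo: payoffs 7, 0, 8, 3 → best response Medium.
Mutual best responses: (Low, Free); (Embargo, Medium).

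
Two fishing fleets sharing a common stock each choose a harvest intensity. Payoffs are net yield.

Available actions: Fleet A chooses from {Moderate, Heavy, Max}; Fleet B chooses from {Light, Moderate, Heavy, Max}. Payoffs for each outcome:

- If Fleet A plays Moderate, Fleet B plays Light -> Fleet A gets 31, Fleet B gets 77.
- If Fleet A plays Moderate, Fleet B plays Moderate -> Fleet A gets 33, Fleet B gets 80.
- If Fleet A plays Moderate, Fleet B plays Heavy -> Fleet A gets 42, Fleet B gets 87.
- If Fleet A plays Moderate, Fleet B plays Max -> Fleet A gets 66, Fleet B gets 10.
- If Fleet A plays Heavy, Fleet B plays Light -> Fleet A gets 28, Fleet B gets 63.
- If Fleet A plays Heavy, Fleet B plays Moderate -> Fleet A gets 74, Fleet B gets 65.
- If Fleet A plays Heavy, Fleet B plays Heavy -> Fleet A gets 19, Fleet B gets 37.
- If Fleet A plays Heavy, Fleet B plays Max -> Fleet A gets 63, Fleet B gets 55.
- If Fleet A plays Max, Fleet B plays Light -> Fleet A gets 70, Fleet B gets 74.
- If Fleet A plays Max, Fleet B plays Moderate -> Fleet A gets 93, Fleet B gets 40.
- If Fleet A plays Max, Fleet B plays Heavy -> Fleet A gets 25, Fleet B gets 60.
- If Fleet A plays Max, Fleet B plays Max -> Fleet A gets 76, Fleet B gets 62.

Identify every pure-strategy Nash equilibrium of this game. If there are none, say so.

The pure Nash equilibria are (Moderate, Heavy) and (Max, Light).

(Moderate, Light): Fleet A can switch to Max (31 → 70). Not NE.
(Moderate, Moderate): Fleet A can switch to Heavy (33 → 74). Not NE.
(Moderate, Heavy): Fleet A gets 42, best alternative 25; Fleet B gets 87, best alternative 80. No profitable deviation — NE.
(Moderate, Max): Fleet A can switch to Max (66 → 76). Not NE.
(Heavy, Light): Fleet A can switch to Moderate (28 → 31). Not NE.
(Heavy, Moderate): Fleet A can switch to Max (74 → 93). Not NE.
(Heavy, Heavy): Fleet A can switch to Moderate (19 → 42). Not NE.
(Heavy, Max): Fleet A can switch to Moderate (63 → 66). Not NE.
(Max, Light): Fleet A gets 70, best alternative 31; Fleet B gets 74, best alternative 62. No profitable deviation — NE.
(Max, Moderate): Fleet B can switch to Light (40 → 74). Not NE.
(Max, Heavy): Fleet A can switch to Moderate (25 → 42). Not NE.
(Max, Max): Fleet B can switch to Light (62 → 74). Not NE.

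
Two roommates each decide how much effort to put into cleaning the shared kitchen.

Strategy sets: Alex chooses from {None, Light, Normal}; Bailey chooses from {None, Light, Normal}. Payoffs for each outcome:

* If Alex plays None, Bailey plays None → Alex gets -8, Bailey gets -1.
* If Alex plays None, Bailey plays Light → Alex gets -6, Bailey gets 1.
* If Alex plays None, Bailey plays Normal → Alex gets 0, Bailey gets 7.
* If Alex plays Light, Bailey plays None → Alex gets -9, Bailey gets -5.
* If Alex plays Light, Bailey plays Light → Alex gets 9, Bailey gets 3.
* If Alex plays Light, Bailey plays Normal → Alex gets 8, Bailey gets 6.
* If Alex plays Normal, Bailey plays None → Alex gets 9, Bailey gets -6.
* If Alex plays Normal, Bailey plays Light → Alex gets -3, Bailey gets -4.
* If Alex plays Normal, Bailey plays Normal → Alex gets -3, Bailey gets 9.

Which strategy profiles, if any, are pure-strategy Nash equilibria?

Pure NE: (Light, Normal)

For each strategy profile, look for a profitable unilateral deviation.
(None, None): Alex can switch to Normal (-8 → 9). Not NE.
(None, Light): Alex can switch to Light (-6 → 9). Not NE.
(None, Normal): Alex can switch to Light (0 → 8). Not NE.
(Light, None): Alex can switch to None (-9 → -8). Not NE.
(Light, Light): Bailey can switch to Normal (3 → 6). Not NE.
(Light, Normal): Alex gets 8, best alternative 0; Bailey gets 6, best alternative 3. No profitable deviation — NE.
(Normal, None): Bailey can switch to Light (-6 → -4). Not NE.
(Normal, Light): Alex can switch to Light (-3 → 9). Not NE.
(Normal, Normal): Alex can switch to None (-3 → 0). Not NE.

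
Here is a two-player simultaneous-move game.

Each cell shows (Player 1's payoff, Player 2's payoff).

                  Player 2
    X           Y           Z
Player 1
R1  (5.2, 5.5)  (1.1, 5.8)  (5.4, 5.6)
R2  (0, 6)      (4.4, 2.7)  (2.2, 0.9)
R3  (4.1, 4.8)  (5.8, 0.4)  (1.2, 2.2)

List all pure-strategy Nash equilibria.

This game has no pure Nash equilibrium.

Check each profile: it is a Nash equilibrium iff no player can strictly gain by switching unilaterally.
(R1, X): Player 2 can switch to Y (5.5 → 5.8). Not NE.
(R1, Y): Player 1 can switch to R2 (1.1 → 4.4). Not NE.
(R1, Z): Player 2 can switch to Y (5.6 → 5.8). Not NE.
(R2, X): Player 1 can switch to R1 (0 → 5.2). Not NE.
(R2, Y): Player 1 can switch to R3 (4.4 → 5.8). Not NE.
(R2, Z): Player 1 can switch to R1 (2.2 → 5.4). Not NE.
(R3, X): Player 1 can switch to R1 (4.1 → 5.2). Not NE.
(R3, Y): Player 2 can switch to X (0.4 → 4.8). Not NE.
(R3, Z): Player 1 can switch to R1 (1.2 → 5.4). Not NE.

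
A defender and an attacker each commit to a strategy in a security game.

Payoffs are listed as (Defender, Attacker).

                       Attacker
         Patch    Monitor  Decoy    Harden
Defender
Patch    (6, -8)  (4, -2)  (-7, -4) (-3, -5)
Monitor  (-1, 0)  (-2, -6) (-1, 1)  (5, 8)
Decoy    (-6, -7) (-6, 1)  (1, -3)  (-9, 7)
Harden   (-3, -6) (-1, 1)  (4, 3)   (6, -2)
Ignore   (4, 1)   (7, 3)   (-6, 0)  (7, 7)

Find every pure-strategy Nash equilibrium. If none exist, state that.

Pure-strategy Nash equilibria: (Harden, Decoy), (Ignore, Harden)

Defender against Patch: payoffs 6, -1, -6, -3, 4 → best response Patch.
Defender against Monitor: payoffs 4, -2, -6, -1, 7 → best response Ignore.
Defender against Decoy: payoffs -7, -1, 1, 4, -6 → best response Harden.
Defender against Harden: payoffs -3, 5, -9, 6, 7 → best response Ignore.
Attacker against Patch: payoffs -8, -2, -4, -5 → best response Monitor.
Attacker against Monitor: payoffs 0, -6, 1, 8 → best response Harden.
Attacker against Decoy: payoffs -7, 1, -3, 7 → best response Harden.
Attacker against Harden: payoffs -6, 1, 3, -2 → best response Decoy.
Attacker against Ignore: payoffs 1, 3, 0, 7 → best response Harden.
Mutual best responses: (Harden, Decoy); (Ignore, Harden).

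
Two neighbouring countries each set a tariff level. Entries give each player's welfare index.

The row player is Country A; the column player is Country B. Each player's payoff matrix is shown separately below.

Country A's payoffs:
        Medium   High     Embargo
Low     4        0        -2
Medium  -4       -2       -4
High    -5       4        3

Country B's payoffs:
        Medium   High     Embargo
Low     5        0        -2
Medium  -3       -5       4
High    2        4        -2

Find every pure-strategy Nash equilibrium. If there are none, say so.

(Low, Medium); (High, High)

For each player, find the best response to each opponent profile; mutual best responses are the pure NE.
Country A against Medium: payoffs 4, -4, -5 → best response Low.
Country A against High: payoffs 0, -2, 4 → best response High.
Country A against Embargo: payoffs -2, -4, 3 → best response High.
Country B against Low: payoffs 5, 0, -2 → best response Medium.
Country B against Medium: payoffs -3, -5, 4 → best response Embargo.
Country B against High: payoffs 2, 4, -2 → best response High.
Mutual best responses: (Low, Medium); (High, High).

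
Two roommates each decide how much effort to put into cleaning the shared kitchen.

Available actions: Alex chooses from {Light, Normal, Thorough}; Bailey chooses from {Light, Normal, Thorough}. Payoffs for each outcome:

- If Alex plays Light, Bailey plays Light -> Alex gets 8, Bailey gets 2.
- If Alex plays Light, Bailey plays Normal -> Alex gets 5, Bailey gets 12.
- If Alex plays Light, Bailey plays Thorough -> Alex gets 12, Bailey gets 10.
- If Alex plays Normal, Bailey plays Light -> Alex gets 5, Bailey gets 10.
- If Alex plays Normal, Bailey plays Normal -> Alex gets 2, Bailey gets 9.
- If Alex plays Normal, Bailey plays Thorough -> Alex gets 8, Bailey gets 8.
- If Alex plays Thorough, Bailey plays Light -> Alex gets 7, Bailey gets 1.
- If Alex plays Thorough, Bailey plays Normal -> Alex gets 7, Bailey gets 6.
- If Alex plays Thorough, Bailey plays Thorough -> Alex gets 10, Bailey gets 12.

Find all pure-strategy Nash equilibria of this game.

Alex against Light: payoffs 8, 5, 7 → best response Light.
Alex against Normal: payoffs 5, 2, 7 → best response Thorough.
Alex against Thorough: payoffs 12, 8, 10 → best response Light.
Bailey against Light: payoffs 2, 12, 10 → best response Normal.
Bailey against Normal: payoffs 10, 9, 8 → best response Light.
Bailey against Thorough: payoffs 1, 6, 12 → best response Thorough.
No profile is a mutual best response for all players.

This game has no pure Nash equilibrium.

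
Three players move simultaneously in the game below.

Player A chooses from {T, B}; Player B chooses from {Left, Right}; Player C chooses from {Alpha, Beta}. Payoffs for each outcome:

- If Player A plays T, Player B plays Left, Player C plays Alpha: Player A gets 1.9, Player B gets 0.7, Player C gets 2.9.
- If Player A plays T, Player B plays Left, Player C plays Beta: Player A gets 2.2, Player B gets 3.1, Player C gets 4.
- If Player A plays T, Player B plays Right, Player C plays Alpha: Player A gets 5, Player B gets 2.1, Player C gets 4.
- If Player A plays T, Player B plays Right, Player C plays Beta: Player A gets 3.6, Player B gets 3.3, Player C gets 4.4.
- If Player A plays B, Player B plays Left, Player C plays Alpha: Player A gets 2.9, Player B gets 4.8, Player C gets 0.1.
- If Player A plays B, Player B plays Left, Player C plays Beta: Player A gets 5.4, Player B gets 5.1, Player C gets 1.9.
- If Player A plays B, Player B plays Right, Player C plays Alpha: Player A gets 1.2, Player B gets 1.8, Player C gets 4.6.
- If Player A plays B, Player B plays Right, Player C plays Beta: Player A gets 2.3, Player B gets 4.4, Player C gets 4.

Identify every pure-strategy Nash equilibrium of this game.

Player A against (Left, Alpha): payoffs 1.9, 2.9 → best response B.
Player A against (Left, Beta): payoffs 2.2, 5.4 → best response B.
Player A against (Right, Alpha): payoffs 5, 1.2 → best response T.
Player A against (Right, Beta): payoffs 3.6, 2.3 → best response T.
Player B against (T, Alpha): payoffs 0.7, 2.1 → best response Right.
Player B against (T, Beta): payoffs 3.1, 3.3 → best response Right.
Player B against (B, Alpha): payoffs 4.8, 1.8 → best response Left.
Player B against (B, Beta): payoffs 5.1, 4.4 → best response Left.
Player C against (T, Left): payoffs 2.9, 4 → best response Beta.
Player C against (T, Right): payoffs 4, 4.4 → best response Beta.
Player C against (B, Left): payoffs 0.1, 1.9 → best response Beta.
Player C against (B, Right): payoffs 4.6, 4 → best response Alpha.
Mutual best responses: (T, Right, Beta); (B, Left, Beta).

The pure Nash equilibria are (T, Right, Beta); (B, Left, Beta).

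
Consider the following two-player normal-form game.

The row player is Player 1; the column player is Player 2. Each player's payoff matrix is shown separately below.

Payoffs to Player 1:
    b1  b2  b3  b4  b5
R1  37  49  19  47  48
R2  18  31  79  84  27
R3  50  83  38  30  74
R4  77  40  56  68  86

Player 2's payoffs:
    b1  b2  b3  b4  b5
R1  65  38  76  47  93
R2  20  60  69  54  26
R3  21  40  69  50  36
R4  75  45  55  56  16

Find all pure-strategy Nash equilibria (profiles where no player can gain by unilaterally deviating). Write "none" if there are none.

Player 1 against b1: payoffs 37, 18, 50, 77 → best response R4.
Player 1 against b2: payoffs 49, 31, 83, 40 → best response R3.
Player 1 against b3: payoffs 19, 79, 38, 56 → best response R2.
Player 1 against b4: payoffs 47, 84, 30, 68 → best response R2.
Player 1 against b5: payoffs 48, 27, 74, 86 → best response R4.
Player 2 against R1: payoffs 65, 38, 76, 47, 93 → best response b5.
Player 2 against R2: payoffs 20, 60, 69, 54, 26 → best response b3.
Player 2 against R3: payoffs 21, 40, 69, 50, 36 → best response b3.
Player 2 against R4: payoffs 75, 45, 55, 56, 16 → best response b1.
Mutual best responses: (R2, b3); (R4, b1).

Pure-strategy Nash equilibria: (R2, b3), (R4, b1)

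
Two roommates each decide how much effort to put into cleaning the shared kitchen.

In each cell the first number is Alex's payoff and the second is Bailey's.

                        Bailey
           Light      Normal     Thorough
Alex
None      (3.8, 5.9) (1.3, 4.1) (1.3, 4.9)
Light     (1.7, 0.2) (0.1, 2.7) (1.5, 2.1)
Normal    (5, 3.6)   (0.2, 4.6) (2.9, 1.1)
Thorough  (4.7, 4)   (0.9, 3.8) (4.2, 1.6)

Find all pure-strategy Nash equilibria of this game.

No pure-strategy Nash equilibrium.

Mark each player's best response to every combination of opponents' strategies; a profile where every player is best-responding is a pure Nash equilibrium.
Alex against Light: payoffs 3.8, 1.7, 5, 4.7 → best response Normal.
Alex against Normal: payoffs 1.3, 0.1, 0.2, 0.9 → best response None.
Alex against Thorough: payoffs 1.3, 1.5, 2.9, 4.2 → best response Thorough.
Bailey against None: payoffs 5.9, 4.1, 4.9 → best response Light.
Bailey against Light: payoffs 0.2, 2.7, 2.1 → best response Normal.
Bailey against Normal: payoffs 3.6, 4.6, 1.1 → best response Normal.
Bailey against Thorough: payoffs 4, 3.8, 1.6 → best response Light.
No profile is a mutual best response for all players.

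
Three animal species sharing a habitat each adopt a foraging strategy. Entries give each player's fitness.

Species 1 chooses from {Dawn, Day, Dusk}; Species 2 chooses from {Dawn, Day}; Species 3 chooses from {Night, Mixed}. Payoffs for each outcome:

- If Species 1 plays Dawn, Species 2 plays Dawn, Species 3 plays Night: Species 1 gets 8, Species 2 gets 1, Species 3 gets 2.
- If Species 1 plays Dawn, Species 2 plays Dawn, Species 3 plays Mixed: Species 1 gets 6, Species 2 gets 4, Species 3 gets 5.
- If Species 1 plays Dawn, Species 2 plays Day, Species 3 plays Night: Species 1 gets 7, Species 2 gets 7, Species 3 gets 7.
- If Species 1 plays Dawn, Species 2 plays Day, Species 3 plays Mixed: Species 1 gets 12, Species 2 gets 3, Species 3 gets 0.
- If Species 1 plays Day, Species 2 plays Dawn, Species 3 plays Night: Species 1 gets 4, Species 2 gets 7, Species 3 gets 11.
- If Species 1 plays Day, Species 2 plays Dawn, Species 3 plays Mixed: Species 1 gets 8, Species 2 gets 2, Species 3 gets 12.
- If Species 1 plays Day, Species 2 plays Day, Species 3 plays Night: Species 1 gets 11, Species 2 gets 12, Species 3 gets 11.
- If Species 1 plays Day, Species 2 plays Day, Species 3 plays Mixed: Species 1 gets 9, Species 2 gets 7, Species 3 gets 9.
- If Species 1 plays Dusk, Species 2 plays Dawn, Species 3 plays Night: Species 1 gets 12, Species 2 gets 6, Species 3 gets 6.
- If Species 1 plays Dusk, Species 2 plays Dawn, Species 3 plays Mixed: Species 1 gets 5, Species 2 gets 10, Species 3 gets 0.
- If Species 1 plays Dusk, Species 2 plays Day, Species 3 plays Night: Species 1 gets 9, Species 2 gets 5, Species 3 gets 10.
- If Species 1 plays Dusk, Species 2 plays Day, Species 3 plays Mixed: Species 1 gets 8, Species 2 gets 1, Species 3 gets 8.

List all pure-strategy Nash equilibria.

(Day, Day, Night) and (Dusk, Dawn, Night)

For each player, find the best response to each opponent profile; mutual best responses are the pure NE.
Species 1 against (Dawn, Night): payoffs 8, 4, 12 → best response Dusk.
Species 1 against (Dawn, Mixed): payoffs 6, 8, 5 → best response Day.
Species 1 against (Day, Night): payoffs 7, 11, 9 → best response Day.
Species 1 against (Day, Mixed): payoffs 12, 9, 8 → best response Dawn.
Species 2 against (Dawn, Night): payoffs 1, 7 → best response Day.
Species 2 against (Dawn, Mixed): payoffs 4, 3 → best response Dawn.
Species 2 against (Day, Night): payoffs 7, 12 → best response Day.
Species 2 against (Day, Mixed): payoffs 2, 7 → best response Day.
Species 2 against (Dusk, Night): payoffs 6, 5 → best response Dawn.
Species 2 against (Dusk, Mixed): payoffs 10, 1 → best response Dawn.
Species 3 against (Dawn, Dawn): payoffs 2, 5 → best response Mixed.
Species 3 against (Dawn, Day): payoffs 7, 0 → best response Night.
Species 3 against (Day, Dawn): payoffs 11, 12 → best response Mixed.
Species 3 against (Day, Day): payoffs 11, 9 → best response Night.
Species 3 against (Dusk, Dawn): payoffs 6, 0 → best response Night.
Species 3 against (Dusk, Day): payoffs 10, 8 → best response Night.
Mutual best responses: (Day, Day, Night); (Dusk, Dawn, Night).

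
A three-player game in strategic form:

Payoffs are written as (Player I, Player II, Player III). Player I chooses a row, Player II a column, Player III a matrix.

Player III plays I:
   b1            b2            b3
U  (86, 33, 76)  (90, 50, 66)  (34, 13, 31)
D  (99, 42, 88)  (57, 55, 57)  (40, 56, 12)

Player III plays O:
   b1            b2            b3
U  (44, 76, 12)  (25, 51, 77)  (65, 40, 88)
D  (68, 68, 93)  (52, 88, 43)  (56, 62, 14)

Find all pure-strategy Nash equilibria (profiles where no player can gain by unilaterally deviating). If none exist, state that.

For each strategy profile, look for a profitable unilateral deviation.
(U, b1, I): Player I can switch to D (86 → 99). Not NE.
(U, b1, O): Player I can switch to D (44 → 68). Not NE.
(U, b2, I): Player III can switch to O (66 → 77). Not NE.
(U, b2, O): Player I can switch to D (25 → 52). Not NE.
(U, b3, I): Player I can switch to D (34 → 40). Not NE.
(U, b3, O): Player II can switch to b1 (40 → 76). Not NE.
(D, b1, I): Player II can switch to b2 (42 → 55). Not NE.
(D, b1, O): Player II can switch to b2 (68 → 88). Not NE.
(D, b2, I): Player I can switch to U (57 → 90). Not NE.
(D, b2, O): Player III can switch to I (43 → 57). Not NE.
(D, b3, I): Player III can switch to O (12 → 14). Not NE.
(D, b3, O): Player I can switch to U (56 → 65). Not NE.

No pure-strategy Nash equilibrium.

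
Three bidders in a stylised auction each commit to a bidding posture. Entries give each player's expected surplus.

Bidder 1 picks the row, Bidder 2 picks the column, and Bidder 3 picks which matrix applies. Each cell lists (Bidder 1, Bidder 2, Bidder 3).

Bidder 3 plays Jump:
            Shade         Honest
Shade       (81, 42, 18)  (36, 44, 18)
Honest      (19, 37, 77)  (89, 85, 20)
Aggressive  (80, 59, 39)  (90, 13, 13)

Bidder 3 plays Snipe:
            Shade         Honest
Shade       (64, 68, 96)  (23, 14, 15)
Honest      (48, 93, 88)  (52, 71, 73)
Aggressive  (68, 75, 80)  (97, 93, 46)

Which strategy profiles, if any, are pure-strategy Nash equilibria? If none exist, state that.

The unique pure-strategy Nash equilibrium is (Aggressive, Honest, Snipe).

For each strategy profile, look for a profitable unilateral deviation.
(Shade, Shade, Jump): Bidder 2 can switch to Honest (42 → 44). Not NE.
(Shade, Shade, Snipe): Bidder 1 can switch to Aggressive (64 → 68). Not NE.
(Shade, Honest, Jump): Bidder 1 can switch to Honest (36 → 89). Not NE.
(Shade, Honest, Snipe): Bidder 1 can switch to Honest (23 → 52). Not NE.
(Honest, Shade, Jump): Bidder 1 can switch to Shade (19 → 81). Not NE.
(Honest, Shade, Snipe): Bidder 1 can switch to Shade (48 → 64). Not NE.
(Aggressive, Honest, Snipe): Bidder 1 gets 97, best alternative 52; Bidder 2 gets 93, best alternative 75; Bidder 3 gets 46, best alternative 13. No profitable deviation — NE.
(The remaining 5 profiles each have a profitable deviation by the same check.)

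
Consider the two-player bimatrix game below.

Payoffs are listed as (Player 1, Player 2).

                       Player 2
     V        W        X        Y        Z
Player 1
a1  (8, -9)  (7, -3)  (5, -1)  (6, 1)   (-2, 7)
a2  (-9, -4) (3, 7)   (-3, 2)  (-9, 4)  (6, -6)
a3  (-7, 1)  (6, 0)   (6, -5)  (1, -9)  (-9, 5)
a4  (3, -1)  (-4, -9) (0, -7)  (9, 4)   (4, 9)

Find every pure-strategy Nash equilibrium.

There is no pure-strategy Nash equilibrium.

(a1, V): Player 2 can switch to W (-9 → -3). Not NE.
(a1, W): Player 2 can switch to X (-3 → -1). Not NE.
(a1, X): Player 1 can switch to a3 (5 → 6). Not NE.
(a1, Y): Player 1 can switch to a4 (6 → 9). Not NE.
(a1, Z): Player 1 can switch to a2 (-2 → 6). Not NE.
(a2, V): Player 1 can switch to a1 (-9 → 8). Not NE.
(a2, W): Player 1 can switch to a1 (3 → 7). Not NE.
(a2, X): Player 1 can switch to a1 (-3 → 5). Not NE.
(a2, Y): Player 1 can switch to a1 (-9 → 6). Not NE.
(a2, Z): Player 2 can switch to V (-6 → -4). Not NE.
(a3, V): Player 1 can switch to a1 (-7 → 8). Not NE.
(a3, W): Player 1 can switch to a1 (6 → 7). Not NE.
(The remaining 8 profiles each have a profitable deviation by the same check.)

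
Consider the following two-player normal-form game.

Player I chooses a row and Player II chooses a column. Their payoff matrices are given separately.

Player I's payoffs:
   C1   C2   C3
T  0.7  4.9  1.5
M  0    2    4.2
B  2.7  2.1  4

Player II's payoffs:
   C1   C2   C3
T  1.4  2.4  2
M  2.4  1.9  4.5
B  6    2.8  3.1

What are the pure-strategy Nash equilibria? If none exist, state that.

The pure Nash equilibria are (T, C2), (M, C3), (B, C1).

For each strategy profile, look for a profitable unilateral deviation.
(T, C1): Player I can switch to B (0.7 → 2.7). Not NE.
(T, C2): Player I gets 4.9, best alternative 2.1; Player II gets 2.4, best alternative 2. No profitable deviation — NE.
(T, C3): Player I can switch to M (1.5 → 4.2). Not NE.
(M, C1): Player I can switch to T (0 → 0.7). Not NE.
(M, C2): Player I can switch to T (2 → 4.9). Not NE.
(M, C3): Player I gets 4.2, best alternative 4; Player II gets 4.5, best alternative 2.4. No profitable deviation — NE.
(B, C1): Player I gets 2.7, best alternative 0.7; Player II gets 6, best alternative 3.1. No profitable deviation — NE.
(B, C2): Player I can switch to T (2.1 → 4.9). Not NE.
(B, C3): Player I can switch to M (4 → 4.2). Not NE.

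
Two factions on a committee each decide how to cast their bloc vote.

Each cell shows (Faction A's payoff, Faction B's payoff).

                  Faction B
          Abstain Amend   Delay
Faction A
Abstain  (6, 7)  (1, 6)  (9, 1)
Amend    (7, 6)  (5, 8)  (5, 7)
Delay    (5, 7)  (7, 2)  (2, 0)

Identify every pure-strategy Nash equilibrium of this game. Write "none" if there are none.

For each player, find the best response to each opponent profile; mutual best responses are the pure NE.
Faction A against Abstain: payoffs 6, 7, 5 → best response Amend.
Faction A against Amend: payoffs 1, 5, 7 → best response Delay.
Faction A against Delay: payoffs 9, 5, 2 → best response Abstain.
Faction B against Abstain: payoffs 7, 6, 1 → best response Abstain.
Faction B against Amend: payoffs 6, 8, 7 → best response Amend.
Faction B against Delay: payoffs 7, 2, 0 → best response Abstain.
No profile is a mutual best response for all players.

No pure-strategy Nash equilibrium.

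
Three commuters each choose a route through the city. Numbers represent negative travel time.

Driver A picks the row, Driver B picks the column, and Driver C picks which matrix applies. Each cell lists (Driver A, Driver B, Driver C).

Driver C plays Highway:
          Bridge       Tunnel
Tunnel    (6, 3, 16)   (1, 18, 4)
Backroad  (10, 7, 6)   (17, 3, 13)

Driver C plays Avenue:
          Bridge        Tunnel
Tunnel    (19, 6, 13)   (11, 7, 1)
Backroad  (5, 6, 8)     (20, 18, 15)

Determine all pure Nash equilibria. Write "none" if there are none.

(Tunnel, Bridge, Highway): Driver A can switch to Backroad (6 → 10). Not NE.
(Tunnel, Bridge, Avenue): Driver B can switch to Tunnel (6 → 7). Not NE.
(Tunnel, Tunnel, Highway): Driver A can switch to Backroad (1 → 17). Not NE.
(Tunnel, Tunnel, Avenue): Driver A can switch to Backroad (11 → 20). Not NE.
(Backroad, Bridge, Highway): Driver C can switch to Avenue (6 → 8). Not NE.
(Backroad, Bridge, Avenue): Driver A can switch to Tunnel (5 → 19). Not NE.
(Backroad, Tunnel, Avenue): Driver A gets 20, best alternative 11; Driver B gets 18, best alternative 6; Driver C gets 15, best alternative 13. No profitable deviation — NE.
(The remaining 1 profile has a profitable deviation by the same check.)

Pure NE: (Backroad, Tunnel, Avenue)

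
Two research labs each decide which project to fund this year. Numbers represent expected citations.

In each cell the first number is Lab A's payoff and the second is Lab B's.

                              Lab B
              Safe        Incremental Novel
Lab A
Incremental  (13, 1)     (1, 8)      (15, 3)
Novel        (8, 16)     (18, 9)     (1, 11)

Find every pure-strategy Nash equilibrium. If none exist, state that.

none

Lab A against Safe: payoffs 13, 8 → best response Incremental.
Lab A against Incremental: payoffs 1, 18 → best response Novel.
Lab A against Novel: payoffs 15, 1 → best response Incremental.
Lab B against Incremental: payoffs 1, 8, 3 → best response Incremental.
Lab B against Novel: payoffs 16, 9, 11 → best response Safe.
No profile is a mutual best response for all players.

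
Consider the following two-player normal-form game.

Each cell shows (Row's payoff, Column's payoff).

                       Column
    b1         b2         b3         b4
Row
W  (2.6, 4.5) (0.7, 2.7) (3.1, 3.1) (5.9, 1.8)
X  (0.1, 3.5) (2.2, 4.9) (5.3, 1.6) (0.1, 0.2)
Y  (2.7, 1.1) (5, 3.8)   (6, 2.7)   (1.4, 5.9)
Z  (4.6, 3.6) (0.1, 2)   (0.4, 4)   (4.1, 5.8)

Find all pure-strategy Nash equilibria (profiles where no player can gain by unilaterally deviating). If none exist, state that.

No pure-strategy Nash equilibrium.

(W, b1): Row can switch to Y (2.6 → 2.7). Not NE.
(W, b2): Row can switch to X (0.7 → 2.2). Not NE.
(W, b3): Row can switch to X (3.1 → 5.3). Not NE.
(W, b4): Column can switch to b1 (1.8 → 4.5). Not NE.
(X, b1): Row can switch to W (0.1 → 2.6). Not NE.
(X, b2): Row can switch to Y (2.2 → 5). Not NE.
(X, b3): Row can switch to Y (5.3 → 6). Not NE.
(X, b4): Row can switch to W (0.1 → 5.9). Not NE.
(Y, b1): Row can switch to Z (2.7 → 4.6). Not NE.
(Y, b2): Column can switch to b4 (3.8 → 5.9). Not NE.
(Y, b3): Column can switch to b2 (2.7 → 3.8). Not NE.
(Y, b4): Row can switch to W (1.4 → 5.9). Not NE.
(The remaining 4 profiles each have a profitable deviation by the same check.)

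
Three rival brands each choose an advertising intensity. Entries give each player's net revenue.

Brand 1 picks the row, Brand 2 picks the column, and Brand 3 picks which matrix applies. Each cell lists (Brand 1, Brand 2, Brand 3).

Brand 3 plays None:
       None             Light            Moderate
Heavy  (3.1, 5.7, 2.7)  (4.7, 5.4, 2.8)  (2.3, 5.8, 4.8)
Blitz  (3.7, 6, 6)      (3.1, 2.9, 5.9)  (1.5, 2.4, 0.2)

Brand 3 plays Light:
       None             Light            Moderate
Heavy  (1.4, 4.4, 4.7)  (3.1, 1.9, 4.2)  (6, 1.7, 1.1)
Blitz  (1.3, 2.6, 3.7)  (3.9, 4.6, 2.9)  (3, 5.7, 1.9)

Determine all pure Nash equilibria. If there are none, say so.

(Heavy, None, Light) and (Heavy, Moderate, None) and (Blitz, None, None)

Mark each player's best response to every combination of opponents' strategies; a profile where every player is best-responding is a pure Nash equilibrium.
Brand 1 against (None, None): payoffs 3.1, 3.7 → best response Blitz.
Brand 1 against (None, Light): payoffs 1.4, 1.3 → best response Heavy.
Brand 1 against (Light, None): payoffs 4.7, 3.1 → best response Heavy.
Brand 1 against (Light, Light): payoffs 3.1, 3.9 → best response Blitz.
Brand 1 against (Moderate, None): payoffs 2.3, 1.5 → best response Heavy.
Brand 1 against (Moderate, Light): payoffs 6, 3 → best response Heavy.
Brand 2 against (Heavy, None): payoffs 5.7, 5.4, 5.8 → best response Moderate.
Brand 2 against (Heavy, Light): payoffs 4.4, 1.9, 1.7 → best response None.
Brand 2 against (Blitz, None): payoffs 6, 2.9, 2.4 → best response None.
Brand 2 against (Blitz, Light): payoffs 2.6, 4.6, 5.7 → best response Moderate.
Brand 3 against (Heavy, None): payoffs 2.7, 4.7 → best response Light.
Brand 3 against (Heavy, Light): payoffs 2.8, 4.2 → best response Light.
Brand 3 against (Heavy, Moderate): payoffs 4.8, 1.1 → best response None.
Brand 3 against (Blitz, None): payoffs 6, 3.7 → best response None.
Brand 3 against (Blitz, Light): payoffs 5.9, 2.9 → best response None.
Brand 3 against (Blitz, Moderate): payoffs 0.2, 1.9 → best response Light.
Mutual best responses: (Heavy, None, Light); (Heavy, Moderate, None); (Blitz, None, None).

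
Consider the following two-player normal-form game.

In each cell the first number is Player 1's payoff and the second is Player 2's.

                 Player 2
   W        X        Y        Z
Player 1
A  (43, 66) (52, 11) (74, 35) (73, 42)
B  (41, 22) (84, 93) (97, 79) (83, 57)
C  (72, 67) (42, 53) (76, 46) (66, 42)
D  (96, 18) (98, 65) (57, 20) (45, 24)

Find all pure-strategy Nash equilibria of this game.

Pure NE: (D, X)

(A, W): Player 1 can switch to C (43 → 72). Not NE.
(A, X): Player 1 can switch to B (52 → 84). Not NE.
(A, Y): Player 1 can switch to B (74 → 97). Not NE.
(A, Z): Player 1 can switch to B (73 → 83). Not NE.
(B, W): Player 1 can switch to A (41 → 43). Not NE.
(B, X): Player 1 can switch to D (84 → 98). Not NE.
(D, X): Player 1 gets 98, best alternative 84; Player 2 gets 65, best alternative 24. No profitable deviation — NE.
(The remaining 9 profiles each have a profitable deviation by the same check.)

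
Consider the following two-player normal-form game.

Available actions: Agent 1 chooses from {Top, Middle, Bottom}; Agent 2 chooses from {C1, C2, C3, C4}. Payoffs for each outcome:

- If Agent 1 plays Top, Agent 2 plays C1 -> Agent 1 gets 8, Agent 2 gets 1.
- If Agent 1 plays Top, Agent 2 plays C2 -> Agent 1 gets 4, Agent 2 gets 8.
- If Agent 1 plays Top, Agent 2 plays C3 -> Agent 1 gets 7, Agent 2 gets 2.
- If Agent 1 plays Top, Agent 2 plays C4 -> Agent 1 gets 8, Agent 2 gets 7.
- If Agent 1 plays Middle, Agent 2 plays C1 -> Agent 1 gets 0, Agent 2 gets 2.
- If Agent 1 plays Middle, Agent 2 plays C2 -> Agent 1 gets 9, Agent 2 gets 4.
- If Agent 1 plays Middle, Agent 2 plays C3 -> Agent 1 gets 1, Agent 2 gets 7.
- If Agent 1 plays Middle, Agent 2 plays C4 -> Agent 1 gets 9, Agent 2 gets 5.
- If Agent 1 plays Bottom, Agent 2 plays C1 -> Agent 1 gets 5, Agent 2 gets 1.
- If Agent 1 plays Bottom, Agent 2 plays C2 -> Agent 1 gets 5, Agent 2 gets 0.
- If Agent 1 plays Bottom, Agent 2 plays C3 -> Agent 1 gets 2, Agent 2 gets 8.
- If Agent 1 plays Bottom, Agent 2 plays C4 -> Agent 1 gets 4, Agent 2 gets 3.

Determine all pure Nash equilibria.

No pure-strategy Nash equilibrium.

Agent 1 against C1: payoffs 8, 0, 5 → best response Top.
Agent 1 against C2: payoffs 4, 9, 5 → best response Middle.
Agent 1 against C3: payoffs 7, 1, 2 → best response Top.
Agent 1 against C4: payoffs 8, 9, 4 → best response Middle.
Agent 2 against Top: payoffs 1, 8, 2, 7 → best response C2.
Agent 2 against Middle: payoffs 2, 4, 7, 5 → best response C3.
Agent 2 against Bottom: payoffs 1, 0, 8, 3 → best response C3.
No profile is a mutual best response for all players.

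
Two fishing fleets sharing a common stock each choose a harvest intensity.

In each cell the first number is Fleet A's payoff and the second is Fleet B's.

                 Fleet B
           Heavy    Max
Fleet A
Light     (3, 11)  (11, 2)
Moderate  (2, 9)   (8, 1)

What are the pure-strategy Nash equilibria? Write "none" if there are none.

For each player, find the best response to each opponent profile; mutual best responses are the pure NE.
Fleet A against Heavy: payoffs 3, 2 → best response Light.
Fleet A against Max: payoffs 11, 8 → best response Light.
Fleet B against Light: payoffs 11, 2 → best response Heavy.
Fleet B against Moderate: payoffs 9, 1 → best response Heavy.
Mutual best responses: (Light, Heavy).

Pure NE: (Light, Heavy)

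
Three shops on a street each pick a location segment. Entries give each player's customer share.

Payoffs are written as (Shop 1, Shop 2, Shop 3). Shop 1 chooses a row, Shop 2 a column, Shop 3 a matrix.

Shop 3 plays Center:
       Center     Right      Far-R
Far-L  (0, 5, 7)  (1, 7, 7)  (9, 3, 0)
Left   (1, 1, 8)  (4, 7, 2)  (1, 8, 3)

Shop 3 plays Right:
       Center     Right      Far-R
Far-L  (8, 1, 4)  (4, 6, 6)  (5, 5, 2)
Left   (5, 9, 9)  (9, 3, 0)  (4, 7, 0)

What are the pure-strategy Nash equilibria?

(Far-L, Center, Center): Shop 1 can switch to Left (0 → 1). Not NE.
(Far-L, Center, Right): Shop 2 can switch to Right (1 → 6). Not NE.
(Far-L, Right, Center): Shop 1 can switch to Left (1 → 4). Not NE.
(Far-L, Right, Right): Shop 1 can switch to Left (4 → 9). Not NE.
(Far-L, Far-R, Center): Shop 2 can switch to Center (3 → 5). Not NE.
(Far-L, Far-R, Right): Shop 2 can switch to Right (5 → 6). Not NE.
(Left, Center, Center): Shop 2 can switch to Right (1 → 7). Not NE.
(Left, Center, Right): Shop 1 can switch to Far-L (5 → 8). Not NE.
(Left, Right, Center): Shop 2 can switch to Far-R (7 → 8). Not NE.
(Left, Right, Right): Shop 2 can switch to Center (3 → 9). Not NE.
(The remaining 2 profiles each have a profitable deviation by the same check.)

This game has no pure Nash equilibrium.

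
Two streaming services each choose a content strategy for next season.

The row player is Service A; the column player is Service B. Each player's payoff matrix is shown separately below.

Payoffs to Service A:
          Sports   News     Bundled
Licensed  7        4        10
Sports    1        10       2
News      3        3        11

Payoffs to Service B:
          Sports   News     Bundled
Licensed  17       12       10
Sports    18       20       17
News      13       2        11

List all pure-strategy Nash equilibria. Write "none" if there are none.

The pure Nash equilibria are (Licensed, Sports), (Sports, News).

For each strategy profile, look for a profitable unilateral deviation.
(Licensed, Sports): Service A gets 7, best alternative 3; Service B gets 17, best alternative 12. No profitable deviation — NE.
(Licensed, News): Service A can switch to Sports (4 → 10). Not NE.
(Licensed, Bundled): Service A can switch to News (10 → 11). Not NE.
(Sports, Sports): Service A can switch to Licensed (1 → 7). Not NE.
(Sports, News): Service A gets 10, best alternative 4; Service B gets 20, best alternative 18. No profitable deviation — NE.
(Sports, Bundled): Service A can switch to Licensed (2 → 10). Not NE.
(News, Sports): Service A can switch to Licensed (3 → 7). Not NE.
(News, News): Service A can switch to Licensed (3 → 4). Not NE.
(News, Bundled): Service B can switch to Sports (11 → 13). Not NE.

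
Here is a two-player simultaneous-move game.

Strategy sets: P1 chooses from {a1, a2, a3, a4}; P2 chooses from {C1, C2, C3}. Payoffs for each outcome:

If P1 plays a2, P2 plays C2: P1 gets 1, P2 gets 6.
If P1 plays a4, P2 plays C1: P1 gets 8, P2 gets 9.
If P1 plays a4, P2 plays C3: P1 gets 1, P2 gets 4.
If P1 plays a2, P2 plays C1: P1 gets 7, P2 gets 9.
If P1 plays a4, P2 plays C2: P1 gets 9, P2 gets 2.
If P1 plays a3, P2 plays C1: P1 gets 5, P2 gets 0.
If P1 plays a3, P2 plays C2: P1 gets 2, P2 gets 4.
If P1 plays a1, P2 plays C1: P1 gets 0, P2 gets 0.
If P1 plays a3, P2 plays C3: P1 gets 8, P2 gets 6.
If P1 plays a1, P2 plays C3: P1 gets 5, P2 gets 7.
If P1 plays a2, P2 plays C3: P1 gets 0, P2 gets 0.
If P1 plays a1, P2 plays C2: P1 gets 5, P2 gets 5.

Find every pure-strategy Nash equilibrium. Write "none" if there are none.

Pure-strategy Nash equilibria: (a3, C3), (a4, C1)

(a1, C1): P1 can switch to a2 (0 → 7). Not NE.
(a1, C2): P1 can switch to a4 (5 → 9). Not NE.
(a1, C3): P1 can switch to a3 (5 → 8). Not NE.
(a2, C1): P1 can switch to a4 (7 → 8). Not NE.
(a2, C2): P1 can switch to a1 (1 → 5). Not NE.
(a2, C3): P1 can switch to a1 (0 → 5). Not NE.
(a3, C1): P1 can switch to a2 (5 → 7). Not NE.
(a3, C2): P1 can switch to a1 (2 → 5). Not NE.
(a3, C3): P1 gets 8, best alternative 5; P2 gets 6, best alternative 4. No profitable deviation — NE.
(a4, C1): P1 gets 8, best alternative 7; P2 gets 9, best alternative 4. No profitable deviation — NE.
(a4, C2): P2 can switch to C1 (2 → 9). Not NE.
(a4, C3): P1 can switch to a1 (1 → 5). Not NE.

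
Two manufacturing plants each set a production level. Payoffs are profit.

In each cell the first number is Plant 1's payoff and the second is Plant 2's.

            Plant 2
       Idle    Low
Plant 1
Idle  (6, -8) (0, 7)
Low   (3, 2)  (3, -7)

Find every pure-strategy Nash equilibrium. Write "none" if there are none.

This game has no pure Nash equilibrium.

Check each profile: it is a Nash equilibrium iff no player can strictly gain by switching unilaterally.
(Idle, Idle): Plant 2 can switch to Low (-8 → 7). Not NE.
(Idle, Low): Plant 1 can switch to Low (0 → 3). Not NE.
(Low, Idle): Plant 1 can switch to Idle (3 → 6). Not NE.
(Low, Low): Plant 2 can switch to Idle (-7 → 2). Not NE.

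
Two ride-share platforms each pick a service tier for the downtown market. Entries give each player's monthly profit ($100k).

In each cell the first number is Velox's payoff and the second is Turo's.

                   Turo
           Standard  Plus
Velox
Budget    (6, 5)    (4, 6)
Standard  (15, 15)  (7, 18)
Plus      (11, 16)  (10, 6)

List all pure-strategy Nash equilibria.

For each strategy profile, look for a profitable unilateral deviation.
(Budget, Standard): Velox can switch to Standard (6 → 15). Not NE.
(Budget, Plus): Velox can switch to Standard (4 → 7). Not NE.
(Standard, Standard): Turo can switch to Plus (15 → 18). Not NE.
(Standard, Plus): Velox can switch to Plus (7 → 10). Not NE.
(Plus, Standard): Velox can switch to Standard (11 → 15). Not NE.
(Plus, Plus): Turo can switch to Standard (6 → 16). Not NE.

This game has no pure Nash equilibrium.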